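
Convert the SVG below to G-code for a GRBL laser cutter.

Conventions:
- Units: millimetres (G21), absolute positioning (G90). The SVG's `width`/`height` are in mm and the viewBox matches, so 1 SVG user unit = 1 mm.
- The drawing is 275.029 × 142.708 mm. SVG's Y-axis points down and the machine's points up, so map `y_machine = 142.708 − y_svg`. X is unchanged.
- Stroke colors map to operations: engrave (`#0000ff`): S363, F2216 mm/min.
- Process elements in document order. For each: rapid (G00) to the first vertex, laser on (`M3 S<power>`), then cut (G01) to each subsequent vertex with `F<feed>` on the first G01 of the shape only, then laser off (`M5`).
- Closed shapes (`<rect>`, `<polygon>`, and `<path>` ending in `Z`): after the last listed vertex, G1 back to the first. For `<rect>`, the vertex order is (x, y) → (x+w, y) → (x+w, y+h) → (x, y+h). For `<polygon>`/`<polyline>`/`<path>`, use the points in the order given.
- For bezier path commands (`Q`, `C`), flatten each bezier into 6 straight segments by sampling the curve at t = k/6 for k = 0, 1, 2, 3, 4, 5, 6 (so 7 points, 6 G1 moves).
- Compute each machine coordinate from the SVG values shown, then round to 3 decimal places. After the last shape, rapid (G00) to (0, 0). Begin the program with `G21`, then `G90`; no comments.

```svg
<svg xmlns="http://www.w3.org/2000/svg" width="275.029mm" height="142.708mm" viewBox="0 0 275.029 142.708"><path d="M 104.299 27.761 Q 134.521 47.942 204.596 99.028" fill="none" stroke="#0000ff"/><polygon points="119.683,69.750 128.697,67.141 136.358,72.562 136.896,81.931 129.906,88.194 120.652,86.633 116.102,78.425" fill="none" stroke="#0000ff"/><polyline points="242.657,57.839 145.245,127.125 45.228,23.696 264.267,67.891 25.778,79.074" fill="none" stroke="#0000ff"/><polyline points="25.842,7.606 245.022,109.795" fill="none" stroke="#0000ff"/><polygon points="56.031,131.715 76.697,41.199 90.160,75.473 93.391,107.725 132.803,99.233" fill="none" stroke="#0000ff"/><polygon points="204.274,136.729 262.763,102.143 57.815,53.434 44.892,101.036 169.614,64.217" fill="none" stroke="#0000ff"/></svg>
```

1 u = 1 mm; y_m = 142.708 − y.

[1] `<path>` quadratic bezier, #0000ff→engrave S363 F2216: (104.299,114.947) → (115.480,107.362) → (128.875,98.059) → (144.484,87.040) → (162.307,74.303) → (182.345,59.850) → (204.596,43.680)

[2] `<polygon>` regular polygon, #0000ff→engrave S363 F2216: (119.683,72.958) → (128.697,75.567) → (136.358,70.146) → (136.896,60.777) → (129.906,54.514) → (120.652,56.075) → (116.102,64.283) → (119.683,72.958) (closed)

[3] `<polyline>` open polyline, #0000ff→engrave S363 F2216: (242.657,84.869) → (145.245,15.583) → (45.228,119.012) → (264.267,74.817) → (25.778,63.634)

[4] `<polyline>` line segment, #0000ff→engrave S363 F2216: (25.842,135.102) → (245.022,32.913)

[5] `<polygon>` closed polygon, #0000ff→engrave S363 F2216: (56.031,10.993) → (76.697,101.509) → (90.160,67.235) → (93.391,34.983) → (132.803,43.475) → (56.031,10.993) (closed)

[6] `<polygon>` closed polygon, #0000ff→engrave S363 F2216: (204.274,5.979) → (262.763,40.565) → (57.815,89.274) → (44.892,41.672) → (169.614,78.491) → (204.274,5.979) (closed)

G21
G90
G00 X104.299 Y114.947
M3 S363
G01 X115.480 Y107.362 F2216
G01 X128.875 Y98.059
G01 X144.484 Y87.040
G01 X162.307 Y74.303
G01 X182.345 Y59.850
G01 X204.596 Y43.680
M5
G00 X119.683 Y72.958
M3 S363
G01 X128.697 Y75.567 F2216
G01 X136.358 Y70.146
G01 X136.896 Y60.777
G01 X129.906 Y54.514
G01 X120.652 Y56.075
G01 X116.102 Y64.283
G01 X119.683 Y72.958
M5
G00 X242.657 Y84.869
M3 S363
G01 X145.245 Y15.583 F2216
G01 X45.228 Y119.012
G01 X264.267 Y74.817
G01 X25.778 Y63.634
M5
G00 X25.842 Y135.102
M3 S363
G01 X245.022 Y32.913 F2216
M5
G00 X56.031 Y10.993
M3 S363
G01 X76.697 Y101.509 F2216
G01 X90.160 Y67.235
G01 X93.391 Y34.983
G01 X132.803 Y43.475
G01 X56.031 Y10.993
M5
G00 X204.274 Y5.979
M3 S363
G01 X262.763 Y40.565 F2216
G01 X57.815 Y89.274
G01 X44.892 Y41.672
G01 X169.614 Y78.491
G01 X204.274 Y5.979
M5
G00 X0.000 Y0.000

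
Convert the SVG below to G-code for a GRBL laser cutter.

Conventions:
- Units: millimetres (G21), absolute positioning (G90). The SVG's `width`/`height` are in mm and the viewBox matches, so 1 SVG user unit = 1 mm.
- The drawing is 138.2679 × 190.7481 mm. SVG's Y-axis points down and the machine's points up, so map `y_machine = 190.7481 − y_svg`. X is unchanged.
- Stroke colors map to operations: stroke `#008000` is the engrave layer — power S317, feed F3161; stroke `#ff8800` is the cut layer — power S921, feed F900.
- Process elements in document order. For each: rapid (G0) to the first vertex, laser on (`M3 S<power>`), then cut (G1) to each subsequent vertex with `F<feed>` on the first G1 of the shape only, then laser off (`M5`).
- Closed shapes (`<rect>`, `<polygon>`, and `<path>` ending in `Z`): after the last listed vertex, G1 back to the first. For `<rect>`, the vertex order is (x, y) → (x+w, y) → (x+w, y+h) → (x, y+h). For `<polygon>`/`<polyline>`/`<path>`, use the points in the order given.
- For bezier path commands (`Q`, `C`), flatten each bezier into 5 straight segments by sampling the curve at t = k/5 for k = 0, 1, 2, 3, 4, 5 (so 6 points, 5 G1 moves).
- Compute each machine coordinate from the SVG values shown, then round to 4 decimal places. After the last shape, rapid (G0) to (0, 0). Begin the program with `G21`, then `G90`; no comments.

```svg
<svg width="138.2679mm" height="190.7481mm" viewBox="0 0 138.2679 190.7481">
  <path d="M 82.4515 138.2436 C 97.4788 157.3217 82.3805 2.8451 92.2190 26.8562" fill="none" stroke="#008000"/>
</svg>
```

viewBox `0 0 138.2679 190.7481` with mm width/height → 1 unit = 1 mm. Flip: y_m = 190.7481 − y_svg.

**Shape 1** — `<path>` cubic bezier, stroke `#008000` → engrave (S317, F3161). Control points (SVG): P0=(82.4515,138.2436), P1=(97.4788,157.3217), P2=(82.3805,2.8451), P3=(92.2190,26.8562); sampled at t=k/5. Machine vertices: (82.4515,52.5045) → (88.2933,59.0679) → (89.5480,90.3863) → (88.8585,129.5618) → (88.8678,159.6964) → (92.2190,163.8919). Open path.

G21
G90
G0 X82.4515 Y52.5045
M3 S317
G1 X88.2933 Y59.0679 F3161
G1 X89.5480 Y90.3863
G1 X88.8585 Y129.5618
G1 X88.8678 Y159.6964
G1 X92.2190 Y163.8919
M5
G0 X0.0000 Y0.0000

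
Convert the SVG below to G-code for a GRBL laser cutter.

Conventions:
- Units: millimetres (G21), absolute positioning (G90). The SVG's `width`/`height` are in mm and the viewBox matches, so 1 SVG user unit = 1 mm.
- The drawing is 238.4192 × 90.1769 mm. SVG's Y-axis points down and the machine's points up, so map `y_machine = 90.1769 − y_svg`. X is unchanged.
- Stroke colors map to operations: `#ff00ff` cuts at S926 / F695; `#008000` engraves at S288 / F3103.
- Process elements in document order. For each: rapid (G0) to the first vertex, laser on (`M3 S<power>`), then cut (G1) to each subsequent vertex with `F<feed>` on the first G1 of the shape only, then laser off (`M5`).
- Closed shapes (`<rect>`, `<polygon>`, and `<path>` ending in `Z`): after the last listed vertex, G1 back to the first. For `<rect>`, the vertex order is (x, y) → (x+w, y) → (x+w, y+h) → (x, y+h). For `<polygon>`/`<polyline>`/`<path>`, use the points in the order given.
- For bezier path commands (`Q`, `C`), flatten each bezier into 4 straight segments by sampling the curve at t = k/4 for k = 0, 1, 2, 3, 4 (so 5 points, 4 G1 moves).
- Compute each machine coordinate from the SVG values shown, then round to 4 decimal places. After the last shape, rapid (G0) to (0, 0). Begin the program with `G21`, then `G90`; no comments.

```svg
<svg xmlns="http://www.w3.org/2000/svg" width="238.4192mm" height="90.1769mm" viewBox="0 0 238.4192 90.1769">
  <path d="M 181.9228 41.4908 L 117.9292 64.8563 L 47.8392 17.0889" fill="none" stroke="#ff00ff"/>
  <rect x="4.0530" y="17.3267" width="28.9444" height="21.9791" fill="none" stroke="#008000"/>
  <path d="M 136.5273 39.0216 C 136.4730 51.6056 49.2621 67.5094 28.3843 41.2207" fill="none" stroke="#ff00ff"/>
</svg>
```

G21
G90
G0 X181.9228 Y48.6861
M3 S926
G1 X117.9292 Y25.3206 F695
G1 X47.8392 Y73.0880
M5
G0 X4.0530 Y72.8502
M3 S288
G1 X32.9974 Y72.8502 F3103
G1 X32.9974 Y50.8711
G1 X4.0530 Y50.8711
G1 X4.0530 Y72.8502
M5
G0 X136.5273 Y51.1553
M3 S926
G1 X122.5430 Y41.8060 F695
G1 X90.2646 Y35.4785
G1 X54.0818 Y36.4396
G1 X28.3843 Y48.9562
M5
G0 X0.0000 Y0.0000

1 u = 1 mm; y_m = 90.1769 − y.

[1] `<path>` open polyline, #ff00ff→cut S926 F695: (181.9228,48.6861) → (117.9292,25.3206) → (47.8392,73.0880)

[2] `<rect>` rectangle, #008000→engrave S288 F3103: (4.0530,72.8502) → (32.9974,72.8502) → (32.9974,50.8711) → (4.0530,50.8711) → (4.0530,72.8502) (closed)

[3] `<path>` cubic bezier, #ff00ff→cut S926 F695: (136.5273,51.1553) → (122.5430,41.8060) → (90.2646,35.4785) → (54.0818,36.4396) → (28.3843,48.9562)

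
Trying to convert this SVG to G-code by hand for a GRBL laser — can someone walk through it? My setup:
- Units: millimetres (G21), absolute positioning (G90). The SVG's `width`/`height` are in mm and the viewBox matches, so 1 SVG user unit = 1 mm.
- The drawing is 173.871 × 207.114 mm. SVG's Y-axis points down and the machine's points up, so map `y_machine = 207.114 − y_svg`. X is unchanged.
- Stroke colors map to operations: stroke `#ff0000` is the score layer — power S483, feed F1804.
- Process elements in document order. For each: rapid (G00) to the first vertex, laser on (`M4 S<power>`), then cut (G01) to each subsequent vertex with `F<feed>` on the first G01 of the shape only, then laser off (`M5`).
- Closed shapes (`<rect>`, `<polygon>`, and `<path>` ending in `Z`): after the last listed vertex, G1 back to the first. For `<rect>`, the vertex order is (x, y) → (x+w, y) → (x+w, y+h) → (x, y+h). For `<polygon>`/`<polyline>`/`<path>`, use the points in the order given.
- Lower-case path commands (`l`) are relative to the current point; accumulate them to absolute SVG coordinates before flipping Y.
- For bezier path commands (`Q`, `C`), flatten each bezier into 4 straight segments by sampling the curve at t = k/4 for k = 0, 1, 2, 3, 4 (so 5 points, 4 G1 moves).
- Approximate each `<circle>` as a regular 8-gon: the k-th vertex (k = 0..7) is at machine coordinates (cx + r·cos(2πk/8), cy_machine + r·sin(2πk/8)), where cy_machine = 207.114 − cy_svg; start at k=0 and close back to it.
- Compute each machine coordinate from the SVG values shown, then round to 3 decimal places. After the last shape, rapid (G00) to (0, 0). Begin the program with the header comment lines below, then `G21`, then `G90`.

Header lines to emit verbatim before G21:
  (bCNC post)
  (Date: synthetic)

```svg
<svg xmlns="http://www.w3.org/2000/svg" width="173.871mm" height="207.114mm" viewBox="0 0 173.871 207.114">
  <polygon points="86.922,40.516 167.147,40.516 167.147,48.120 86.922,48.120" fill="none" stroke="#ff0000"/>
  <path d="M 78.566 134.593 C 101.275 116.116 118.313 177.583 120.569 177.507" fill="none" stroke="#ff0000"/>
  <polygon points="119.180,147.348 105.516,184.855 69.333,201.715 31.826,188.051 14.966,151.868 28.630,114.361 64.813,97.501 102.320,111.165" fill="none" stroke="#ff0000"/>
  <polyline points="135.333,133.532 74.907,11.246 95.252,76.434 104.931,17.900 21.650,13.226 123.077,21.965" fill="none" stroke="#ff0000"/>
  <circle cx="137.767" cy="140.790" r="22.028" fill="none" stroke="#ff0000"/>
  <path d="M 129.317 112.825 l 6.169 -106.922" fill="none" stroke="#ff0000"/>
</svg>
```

Since the viewBox matches the mm dimensions, user units are millimetres directly. The only transform is the Y-flip y_m = 207.114 − y_svg.

Shape 1 is a rectangle drawn with `<polygon>`. Its stroke #ff0000 means score at S483, F1804. After flipping Y the toolpath is (86.922,166.598) → (167.147,166.598) → (167.147,158.994) → (86.922,158.994) → (86.922,166.598), returning to the start.

Shape 2 is a cubic bezier drawn with `<path>`. Its stroke #ff0000 means score at S483, F1804. After flipping Y the toolpath is (78.566,72.521) → (94.392,73.600) → (107.237,57.964) → (116.248,38.879) → (120.569,29.607).

Shape 3 is a regular polygon drawn with `<polygon>`. Its stroke #ff0000 means score at S483, F1804. After flipping Y the toolpath is (119.180,59.766) → (105.516,22.259) → (69.333,5.399) → (31.826,19.063) → (14.966,55.246) → (28.630,92.753) → (64.813,109.613) → (102.320,95.949) → (119.180,59.766), returning to the start.

Shape 4 is a open polyline drawn with `<polyline>`. Its stroke #ff0000 means score at S483, F1804. After flipping Y the toolpath is (135.333,73.582) → (74.907,195.868) → (95.252,130.680) → (104.931,189.214) → (21.650,193.888) → (123.077,185.149).

Shape 5 is a circle drawn with `<circle>`. Its stroke #ff0000 means score at S483, F1804. After flipping Y the toolpath is (159.795,66.324) → (153.343,81.900) → (137.767,88.352) → (122.191,81.900) → (115.739,66.324) → (122.191,50.748) → (137.767,44.296) → (153.343,50.748) → (159.795,66.324), returning to the start.

Shape 6 is a line segment drawn with `<path>`. Its stroke #ff0000 means score at S483, F1804. After flipping Y the toolpath is (129.317,94.289) → (135.486,201.211).

(bCNC post)
(Date: synthetic)
G21
G90
G00 X86.922 Y166.598
M4 S483
G01 X167.147 Y166.598 F1804
G01 X167.147 Y158.994
G01 X86.922 Y158.994
G01 X86.922 Y166.598
M5
G00 X78.566 Y72.521
M4 S483
G01 X94.392 Y73.600 F1804
G01 X107.237 Y57.964
G01 X116.248 Y38.879
G01 X120.569 Y29.607
M5
G00 X119.180 Y59.766
M4 S483
G01 X105.516 Y22.259 F1804
G01 X69.333 Y5.399
G01 X31.826 Y19.063
G01 X14.966 Y55.246
G01 X28.630 Y92.753
G01 X64.813 Y109.613
G01 X102.320 Y95.949
G01 X119.180 Y59.766
M5
G00 X135.333 Y73.582
M4 S483
G01 X74.907 Y195.868 F1804
G01 X95.252 Y130.680
G01 X104.931 Y189.214
G01 X21.650 Y193.888
G01 X123.077 Y185.149
M5
G00 X159.795 Y66.324
M4 S483
G01 X153.343 Y81.900 F1804
G01 X137.767 Y88.352
G01 X122.191 Y81.900
G01 X115.739 Y66.324
G01 X122.191 Y50.748
G01 X137.767 Y44.296
G01 X153.343 Y50.748
G01 X159.795 Y66.324
M5
G00 X129.317 Y94.289
M4 S483
G01 X135.486 Y201.211 F1804
M5
G00 X0.000 Y0.000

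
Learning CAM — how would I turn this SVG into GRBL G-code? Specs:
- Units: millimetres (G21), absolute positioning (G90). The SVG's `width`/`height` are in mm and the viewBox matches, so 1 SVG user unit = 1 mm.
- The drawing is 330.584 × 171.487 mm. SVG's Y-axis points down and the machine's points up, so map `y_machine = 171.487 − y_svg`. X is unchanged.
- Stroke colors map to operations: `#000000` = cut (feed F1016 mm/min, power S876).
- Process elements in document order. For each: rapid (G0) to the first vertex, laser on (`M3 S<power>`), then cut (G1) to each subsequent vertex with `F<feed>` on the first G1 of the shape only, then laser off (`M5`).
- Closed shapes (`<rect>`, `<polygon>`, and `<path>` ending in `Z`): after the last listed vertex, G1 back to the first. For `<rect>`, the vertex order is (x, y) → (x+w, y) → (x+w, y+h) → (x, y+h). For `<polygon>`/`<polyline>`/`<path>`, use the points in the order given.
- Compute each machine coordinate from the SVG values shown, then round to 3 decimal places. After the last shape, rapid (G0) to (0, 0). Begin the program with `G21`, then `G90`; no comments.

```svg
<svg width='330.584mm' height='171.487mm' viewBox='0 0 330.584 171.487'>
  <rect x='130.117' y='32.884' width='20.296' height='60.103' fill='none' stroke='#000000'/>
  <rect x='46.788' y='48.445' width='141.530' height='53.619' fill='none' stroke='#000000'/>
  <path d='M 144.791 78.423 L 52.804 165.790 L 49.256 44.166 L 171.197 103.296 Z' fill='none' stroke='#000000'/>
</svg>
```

G21
G90
G0 X130.117 Y138.603
M3 S876
G1 X150.413 Y138.603 F1016
G1 X150.413 Y78.500
G1 X130.117 Y78.500
G1 X130.117 Y138.603
M5
G0 X46.788 Y123.042
M3 S876
G1 X188.318 Y123.042 F1016
G1 X188.318 Y69.423
G1 X46.788 Y69.423
G1 X46.788 Y123.042
M5
G0 X144.791 Y93.064
M3 S876
G1 X52.804 Y5.697 F1016
G1 X49.256 Y127.321
G1 X171.197 Y68.191
G1 X144.791 Y93.064
M5
G0 X0.000 Y0.000

1 u = 1 mm; y_m = 171.487 − y.

[1] `<rect>` rectangle, #000000→cut S876 F1016: (130.117,138.603) → (150.413,138.603) → (150.413,78.500) → (130.117,78.500) → (130.117,138.603) (closed)

[2] `<rect>` rectangle, #000000→cut S876 F1016: (46.788,123.042) → (188.318,123.042) → (188.318,69.423) → (46.788,69.423) → (46.788,123.042) (closed)

[3] `<path>` closed polygon, #000000→cut S876 F1016: (144.791,93.064) → (52.804,5.697) → (49.256,127.321) → (171.197,68.191) → (144.791,93.064) (closed)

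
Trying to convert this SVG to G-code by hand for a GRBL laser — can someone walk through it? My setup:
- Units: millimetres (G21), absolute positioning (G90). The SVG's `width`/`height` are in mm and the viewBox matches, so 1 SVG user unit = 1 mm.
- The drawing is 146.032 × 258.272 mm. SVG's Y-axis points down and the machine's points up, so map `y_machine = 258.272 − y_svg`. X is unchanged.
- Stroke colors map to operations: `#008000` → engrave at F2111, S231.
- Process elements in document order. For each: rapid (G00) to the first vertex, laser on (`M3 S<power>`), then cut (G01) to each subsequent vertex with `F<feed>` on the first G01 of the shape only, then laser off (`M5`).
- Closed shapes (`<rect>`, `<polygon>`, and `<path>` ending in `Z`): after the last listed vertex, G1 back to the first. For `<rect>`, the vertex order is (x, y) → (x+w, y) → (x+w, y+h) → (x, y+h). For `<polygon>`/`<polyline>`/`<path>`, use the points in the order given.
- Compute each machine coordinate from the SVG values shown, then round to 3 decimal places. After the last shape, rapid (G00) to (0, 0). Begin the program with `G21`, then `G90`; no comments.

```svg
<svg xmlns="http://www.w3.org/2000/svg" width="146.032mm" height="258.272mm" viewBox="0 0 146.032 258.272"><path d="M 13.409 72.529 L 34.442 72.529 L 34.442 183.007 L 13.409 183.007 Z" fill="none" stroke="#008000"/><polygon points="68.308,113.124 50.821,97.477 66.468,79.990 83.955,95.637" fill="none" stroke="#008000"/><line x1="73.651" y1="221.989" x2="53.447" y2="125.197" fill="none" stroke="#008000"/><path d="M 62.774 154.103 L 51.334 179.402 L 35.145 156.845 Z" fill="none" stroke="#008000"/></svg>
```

G21
G90
G00 X13.409 Y185.743
M3 S231
G01 X34.442 Y185.743 F2111
G01 X34.442 Y75.265
G01 X13.409 Y75.265
G01 X13.409 Y185.743
M5
G00 X68.308 Y145.148
M3 S231
G01 X50.821 Y160.795 F2111
G01 X66.468 Y178.282
G01 X83.955 Y162.635
G01 X68.308 Y145.148
M5
G00 X73.651 Y36.283
M3 S231
G01 X53.447 Y133.075 F2111
M5
G00 X62.774 Y104.169
M3 S231
G01 X51.334 Y78.870 F2111
G01 X35.145 Y101.427
G01 X62.774 Y104.169
M5
G00 X0.000 Y0.000

1 u = 1 mm; y_m = 258.272 − y.

[1] `<path>` rectangle, #008000→engrave S231 F2111: (13.409,185.743) → (34.442,185.743) → (34.442,75.265) → (13.409,75.265) → (13.409,185.743) (closed)

[2] `<polygon>` regular polygon, #008000→engrave S231 F2111: (68.308,145.148) → (50.821,160.795) → (66.468,178.282) → (83.955,162.635) → (68.308,145.148) (closed)

[3] `<line>` line segment, #008000→engrave S231 F2111: (73.651,36.283) → (53.447,133.075)

[4] `<path>` regular polygon, #008000→engrave S231 F2111: (62.774,104.169) → (51.334,78.870) → (35.145,101.427) → (62.774,104.169) (closed)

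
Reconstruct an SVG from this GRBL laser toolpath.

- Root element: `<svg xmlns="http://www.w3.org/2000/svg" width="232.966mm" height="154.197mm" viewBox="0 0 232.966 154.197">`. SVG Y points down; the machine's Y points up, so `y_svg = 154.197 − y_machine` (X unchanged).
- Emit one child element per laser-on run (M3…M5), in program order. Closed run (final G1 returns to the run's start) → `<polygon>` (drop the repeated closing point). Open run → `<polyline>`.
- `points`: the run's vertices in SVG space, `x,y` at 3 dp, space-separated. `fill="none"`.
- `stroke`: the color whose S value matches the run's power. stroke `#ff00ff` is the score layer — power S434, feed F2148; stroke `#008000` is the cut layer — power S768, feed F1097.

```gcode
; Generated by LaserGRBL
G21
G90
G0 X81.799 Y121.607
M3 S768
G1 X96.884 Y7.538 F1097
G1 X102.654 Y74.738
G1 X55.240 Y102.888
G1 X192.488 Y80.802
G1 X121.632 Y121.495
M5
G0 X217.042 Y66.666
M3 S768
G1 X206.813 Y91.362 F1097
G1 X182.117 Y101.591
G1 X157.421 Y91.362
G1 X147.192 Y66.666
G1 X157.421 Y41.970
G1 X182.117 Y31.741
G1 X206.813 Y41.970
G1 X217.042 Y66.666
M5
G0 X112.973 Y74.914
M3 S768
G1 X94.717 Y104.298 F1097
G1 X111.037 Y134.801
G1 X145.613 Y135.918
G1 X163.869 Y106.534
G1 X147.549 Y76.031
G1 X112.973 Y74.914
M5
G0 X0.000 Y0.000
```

Each laser-on run becomes one SVG element. Flip Y back into SVG space with y_svg = 154.197 − y_machine. Every run uses S768, so all elements get stroke `#008000` (cut).

Run 1: The run is open, so emit a `<polyline>` with points (Y-flipped): 81.799,32.590 96.884,146.659 102.654,79.459 55.240,51.309 192.488,73.395 121.632,32.702.

Run 2: The run returns to its start, so emit a `<polygon>` with points (Y-flipped): 217.042,87.531 206.813,62.835 182.117,52.606 157.421,62.835 147.192,87.531 157.421,112.227 182.117,122.456 206.813,112.227.

Run 3: The run returns to its start, so emit a `<polygon>` with points (Y-flipped): 112.973,79.283 94.717,49.899 111.037,19.396 145.613,18.279 163.869,47.663 147.549,78.166.

<svg xmlns="http://www.w3.org/2000/svg" width="232.966mm" height="154.197mm" viewBox="0 0 232.966 154.197">
  <polyline points="81.799,32.590 96.884,146.659 102.654,79.459 55.240,51.309 192.488,73.395 121.632,32.702" fill="none" stroke="#008000"/>
  <polygon points="217.042,87.531 206.813,62.835 182.117,52.606 157.421,62.835 147.192,87.531 157.421,112.227 182.117,122.456 206.813,112.227" fill="none" stroke="#008000"/>
  <polygon points="112.973,79.283 94.717,49.899 111.037,19.396 145.613,18.279 163.869,47.663 147.549,78.166" fill="none" stroke="#008000"/>
</svg>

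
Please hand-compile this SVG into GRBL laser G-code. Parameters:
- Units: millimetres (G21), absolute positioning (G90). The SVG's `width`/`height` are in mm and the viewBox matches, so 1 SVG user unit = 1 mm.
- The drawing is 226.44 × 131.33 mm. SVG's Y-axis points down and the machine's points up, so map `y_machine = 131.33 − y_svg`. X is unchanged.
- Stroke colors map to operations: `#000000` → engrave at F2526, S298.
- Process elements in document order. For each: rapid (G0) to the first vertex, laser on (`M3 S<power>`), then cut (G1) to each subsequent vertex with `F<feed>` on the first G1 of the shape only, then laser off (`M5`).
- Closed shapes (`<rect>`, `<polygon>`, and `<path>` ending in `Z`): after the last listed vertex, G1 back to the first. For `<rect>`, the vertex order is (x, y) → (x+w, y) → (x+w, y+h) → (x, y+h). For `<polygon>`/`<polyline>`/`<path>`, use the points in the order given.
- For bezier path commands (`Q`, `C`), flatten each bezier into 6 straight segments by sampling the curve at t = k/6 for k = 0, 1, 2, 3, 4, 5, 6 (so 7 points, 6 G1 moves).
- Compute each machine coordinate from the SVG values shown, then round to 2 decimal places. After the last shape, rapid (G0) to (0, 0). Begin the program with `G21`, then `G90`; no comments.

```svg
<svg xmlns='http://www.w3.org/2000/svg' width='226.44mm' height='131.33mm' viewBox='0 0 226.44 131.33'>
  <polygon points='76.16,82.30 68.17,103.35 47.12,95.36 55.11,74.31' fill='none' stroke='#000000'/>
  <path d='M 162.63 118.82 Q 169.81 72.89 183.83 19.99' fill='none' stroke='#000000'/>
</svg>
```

Since the viewBox matches the mm dimensions, user units are millimetres directly. The only transform is the Y-flip y_m = 131.33 − y_svg.

Shape 1 is a regular polygon drawn with `<polygon>`. Its stroke #000000 means engrave at S298, F2526. After flipping Y the toolpath is (76.16,49.03) → (68.17,27.98) → (47.12,35.97) → (55.11,57.02) → (76.16,49.03), returning to the start.

Shape 2 is a quadratic bezier drawn with `<path>`. Its stroke #000000 means engrave at S298, F2526. After flipping Y the toolpath is (162.63,12.51) → (165.21,28.01) → (168.18,43.90) → (171.52,60.18) → (175.24,76.85) → (179.35,93.90) → (183.83,111.34).

G21
G90
G0 X76.16 Y49.03
M3 S298
G1 X68.17 Y27.98 F2526
G1 X47.12 Y35.97
G1 X55.11 Y57.02
G1 X76.16 Y49.03
M5
G0 X162.63 Y12.51
M3 S298
G1 X165.21 Y28.01 F2526
G1 X168.18 Y43.90
G1 X171.52 Y60.18
G1 X175.24 Y76.85
G1 X179.35 Y93.90
G1 X183.83 Y111.34
M5
G0 X0.00 Y0.00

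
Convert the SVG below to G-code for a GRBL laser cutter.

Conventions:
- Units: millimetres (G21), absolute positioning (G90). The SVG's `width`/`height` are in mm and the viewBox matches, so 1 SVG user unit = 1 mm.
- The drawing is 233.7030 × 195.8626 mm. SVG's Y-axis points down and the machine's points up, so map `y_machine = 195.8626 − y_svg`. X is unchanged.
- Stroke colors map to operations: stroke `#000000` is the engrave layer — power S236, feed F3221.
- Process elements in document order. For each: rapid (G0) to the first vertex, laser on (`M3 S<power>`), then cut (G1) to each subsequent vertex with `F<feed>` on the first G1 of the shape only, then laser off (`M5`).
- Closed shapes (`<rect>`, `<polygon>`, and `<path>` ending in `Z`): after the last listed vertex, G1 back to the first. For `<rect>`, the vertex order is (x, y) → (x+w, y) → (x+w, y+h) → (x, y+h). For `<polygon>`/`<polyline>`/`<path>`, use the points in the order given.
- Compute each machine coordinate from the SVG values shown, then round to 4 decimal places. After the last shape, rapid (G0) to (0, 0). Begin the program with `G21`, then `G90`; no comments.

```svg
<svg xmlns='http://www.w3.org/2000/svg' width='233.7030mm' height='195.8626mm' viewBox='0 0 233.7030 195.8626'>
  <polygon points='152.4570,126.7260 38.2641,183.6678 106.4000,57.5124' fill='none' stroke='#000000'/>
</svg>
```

G21
G90
G0 X152.4570 Y69.1366
M3 S236
G1 X38.2641 Y12.1948 F3221
G1 X106.4000 Y138.3502
G1 X152.4570 Y69.1366
M5
G0 X0.0000 Y0.0000

viewBox `0 0 233.7030 195.8626` with mm width/height → 1 unit = 1 mm. Flip: y_m = 195.8626 − y_svg.

**Shape 1** — `<polygon>` closed polygon, stroke `#000000` → engrave (S236, F3221). Machine vertices: (152.4570,69.1366) → (38.2641,12.1948) → (106.4000,138.3502) → (152.4570,69.1366). Closed: final G1 returns to the first vertex.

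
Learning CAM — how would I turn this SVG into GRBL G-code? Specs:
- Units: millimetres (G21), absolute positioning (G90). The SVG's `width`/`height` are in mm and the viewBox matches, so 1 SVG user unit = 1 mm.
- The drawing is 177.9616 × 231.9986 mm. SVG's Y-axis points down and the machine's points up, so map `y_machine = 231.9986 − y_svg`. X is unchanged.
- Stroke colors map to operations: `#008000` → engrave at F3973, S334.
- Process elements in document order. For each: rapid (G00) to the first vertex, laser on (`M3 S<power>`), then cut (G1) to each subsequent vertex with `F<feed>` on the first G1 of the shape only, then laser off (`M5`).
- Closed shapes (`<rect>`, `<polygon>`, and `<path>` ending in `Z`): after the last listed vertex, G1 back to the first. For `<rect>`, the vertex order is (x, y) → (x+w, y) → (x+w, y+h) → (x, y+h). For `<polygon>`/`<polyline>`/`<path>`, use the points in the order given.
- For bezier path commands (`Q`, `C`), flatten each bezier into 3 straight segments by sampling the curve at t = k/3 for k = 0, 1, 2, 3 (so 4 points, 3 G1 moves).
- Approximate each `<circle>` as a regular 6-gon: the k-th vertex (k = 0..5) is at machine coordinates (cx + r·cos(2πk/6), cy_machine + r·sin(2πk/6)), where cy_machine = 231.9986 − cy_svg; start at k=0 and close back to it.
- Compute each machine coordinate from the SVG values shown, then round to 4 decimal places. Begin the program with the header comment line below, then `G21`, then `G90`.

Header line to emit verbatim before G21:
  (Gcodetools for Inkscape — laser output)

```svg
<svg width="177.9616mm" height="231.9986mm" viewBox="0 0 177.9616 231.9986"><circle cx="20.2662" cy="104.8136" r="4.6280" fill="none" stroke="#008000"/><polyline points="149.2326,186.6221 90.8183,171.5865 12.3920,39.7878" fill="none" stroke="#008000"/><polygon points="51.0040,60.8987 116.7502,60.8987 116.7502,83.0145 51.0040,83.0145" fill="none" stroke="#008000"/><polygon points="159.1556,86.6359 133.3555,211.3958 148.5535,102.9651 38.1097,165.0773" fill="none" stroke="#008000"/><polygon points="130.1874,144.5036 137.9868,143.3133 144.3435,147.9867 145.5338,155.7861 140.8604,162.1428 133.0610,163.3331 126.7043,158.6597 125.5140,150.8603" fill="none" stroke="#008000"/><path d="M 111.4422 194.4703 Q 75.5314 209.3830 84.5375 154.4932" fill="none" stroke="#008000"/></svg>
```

1 u = 1 mm; y_m = 231.9986 − y.

[1] `<circle>` circle, #008000→engrave S334 F3973: (24.8942,127.1850) → (22.5802,131.1930) → (17.9522,131.1930) → (15.6382,127.1850) → (17.9522,123.1770) → (22.5802,123.1770) → (24.8942,127.1850) (closed)

[2] `<polyline>` open polyline, #008000→engrave S334 F3973: (149.2326,45.3765) → (90.8183,60.4121) → (12.3920,192.2108)

[3] `<polygon>` rectangle, #008000→engrave S334 F3973: (51.0040,171.0999) → (116.7502,171.0999) → (116.7502,148.9841) → (51.0040,148.9841) → (51.0040,171.0999) (closed)

[4] `<polygon>` closed polygon, #008000→engrave S334 F3973: (159.1556,145.3627) → (133.3555,20.6028) → (148.5535,129.0335) → (38.1097,66.9213) → (159.1556,145.3627) (closed)

[5] `<polygon>` regular polygon, #008000→engrave S334 F3973: (130.1874,87.4950) → (137.9868,88.6853) → (144.3435,84.0119) → (145.5338,76.2125) → (140.8604,69.8558) → (133.0610,68.6655) → (126.7043,73.3389) → (125.5140,81.1383) → (130.1874,87.4950) (closed)

[6] `<path>` quadratic bezier, #008000→engrave S334 F3973: (111.4422,37.5283) → (92.4924,35.3423) → (83.5242,48.6680) → (84.5375,77.5054)

(Gcodetools for Inkscape — laser output)
G21
G90
G00 X24.8942 Y127.1850
M3 S334
G1 X22.5802 Y131.1930 F3973
G1 X17.9522 Y131.1930
G1 X15.6382 Y127.1850
G1 X17.9522 Y123.1770
G1 X22.5802 Y123.1770
G1 X24.8942 Y127.1850
M5
G00 X149.2326 Y45.3765
M3 S334
G1 X90.8183 Y60.4121 F3973
G1 X12.3920 Y192.2108
M5
G00 X51.0040 Y171.0999
M3 S334
G1 X116.7502 Y171.0999 F3973
G1 X116.7502 Y148.9841
G1 X51.0040 Y148.9841
G1 X51.0040 Y171.0999
M5
G00 X159.1556 Y145.3627
M3 S334
G1 X133.3555 Y20.6028 F3973
G1 X148.5535 Y129.0335
G1 X38.1097 Y66.9213
G1 X159.1556 Y145.3627
M5
G00 X130.1874 Y87.4950
M3 S334
G1 X137.9868 Y88.6853 F3973
G1 X144.3435 Y84.0119
G1 X145.5338 Y76.2125
G1 X140.8604 Y69.8558
G1 X133.0610 Y68.6655
G1 X126.7043 Y73.3389
G1 X125.5140 Y81.1383
G1 X130.1874 Y87.4950
M5
G00 X111.4422 Y37.5283
M3 S334
G1 X92.4924 Y35.3423 F3973
G1 X83.5242 Y48.6680
G1 X84.5375 Y77.5054
M5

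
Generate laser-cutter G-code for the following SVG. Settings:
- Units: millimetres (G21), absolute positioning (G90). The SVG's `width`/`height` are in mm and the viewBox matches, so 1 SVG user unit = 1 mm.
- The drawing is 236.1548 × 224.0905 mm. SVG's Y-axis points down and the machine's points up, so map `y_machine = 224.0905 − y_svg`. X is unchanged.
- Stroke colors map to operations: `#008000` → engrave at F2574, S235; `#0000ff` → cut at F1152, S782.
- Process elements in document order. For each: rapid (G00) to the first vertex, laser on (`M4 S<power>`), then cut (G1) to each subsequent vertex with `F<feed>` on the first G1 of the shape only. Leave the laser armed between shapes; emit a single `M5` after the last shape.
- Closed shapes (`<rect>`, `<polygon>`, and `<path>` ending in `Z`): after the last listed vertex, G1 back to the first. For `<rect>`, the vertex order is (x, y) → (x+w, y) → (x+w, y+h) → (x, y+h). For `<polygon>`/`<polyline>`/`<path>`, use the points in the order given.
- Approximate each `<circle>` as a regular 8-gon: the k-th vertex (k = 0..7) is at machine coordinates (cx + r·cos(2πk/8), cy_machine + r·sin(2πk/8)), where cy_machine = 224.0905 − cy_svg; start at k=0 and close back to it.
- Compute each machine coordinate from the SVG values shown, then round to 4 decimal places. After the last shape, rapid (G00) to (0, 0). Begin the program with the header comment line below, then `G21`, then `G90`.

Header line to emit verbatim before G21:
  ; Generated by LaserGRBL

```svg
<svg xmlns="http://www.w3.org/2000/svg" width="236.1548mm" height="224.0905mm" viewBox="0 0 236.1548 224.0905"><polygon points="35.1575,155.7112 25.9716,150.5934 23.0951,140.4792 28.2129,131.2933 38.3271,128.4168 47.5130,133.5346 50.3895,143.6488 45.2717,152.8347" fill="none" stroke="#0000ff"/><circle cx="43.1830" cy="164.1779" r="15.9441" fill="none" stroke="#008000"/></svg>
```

viewBox `0 0 236.1548 224.0905` with mm width/height → 1 unit = 1 mm. Flip: y_m = 224.0905 − y_svg.

**Shape 1** — `<polygon>` regular polygon, stroke `#0000ff` → cut (S782, F1152). Machine vertices: (35.1575,68.3793) → (25.9716,73.4971) → (23.0951,83.6113) → (28.2129,92.7972) → (38.3271,95.6737) → (47.5130,90.5559) → (50.3895,80.4417) → (45.2717,71.2558) → (35.1575,68.3793). Closed: final G1 returns to the first vertex.

**Shape 2** — `<circle>` circle, stroke `#008000` → engrave (S235, F2574). Machine vertices: (59.1271,59.9126) → (54.4572,71.1868) → (43.1830,75.8567) → (31.9088,71.1868) → (27.2389,59.9126) → (31.9088,48.6384) → (43.1830,43.9685) → (54.4572,48.6384) → (59.1271,59.9126). Closed: final G1 returns to the first vertex.

; Generated by LaserGRBL
G21
G90
G00 X35.1575 Y68.3793
M4 S782
G1 X25.9716 Y73.4971 F1152
G1 X23.0951 Y83.6113
G1 X28.2129 Y92.7972
G1 X38.3271 Y95.6737
G1 X47.5130 Y90.5559
G1 X50.3895 Y80.4417
G1 X45.2717 Y71.2558
G1 X35.1575 Y68.3793
G00 X59.1271 Y59.9126
M4 S235
G1 X54.4572 Y71.1868 F2574
G1 X43.1830 Y75.8567
G1 X31.9088 Y71.1868
G1 X27.2389 Y59.9126
G1 X31.9088 Y48.6384
G1 X43.1830 Y43.9685
G1 X54.4572 Y48.6384
G1 X59.1271 Y59.9126
M5
G00 X0.0000 Y0.0000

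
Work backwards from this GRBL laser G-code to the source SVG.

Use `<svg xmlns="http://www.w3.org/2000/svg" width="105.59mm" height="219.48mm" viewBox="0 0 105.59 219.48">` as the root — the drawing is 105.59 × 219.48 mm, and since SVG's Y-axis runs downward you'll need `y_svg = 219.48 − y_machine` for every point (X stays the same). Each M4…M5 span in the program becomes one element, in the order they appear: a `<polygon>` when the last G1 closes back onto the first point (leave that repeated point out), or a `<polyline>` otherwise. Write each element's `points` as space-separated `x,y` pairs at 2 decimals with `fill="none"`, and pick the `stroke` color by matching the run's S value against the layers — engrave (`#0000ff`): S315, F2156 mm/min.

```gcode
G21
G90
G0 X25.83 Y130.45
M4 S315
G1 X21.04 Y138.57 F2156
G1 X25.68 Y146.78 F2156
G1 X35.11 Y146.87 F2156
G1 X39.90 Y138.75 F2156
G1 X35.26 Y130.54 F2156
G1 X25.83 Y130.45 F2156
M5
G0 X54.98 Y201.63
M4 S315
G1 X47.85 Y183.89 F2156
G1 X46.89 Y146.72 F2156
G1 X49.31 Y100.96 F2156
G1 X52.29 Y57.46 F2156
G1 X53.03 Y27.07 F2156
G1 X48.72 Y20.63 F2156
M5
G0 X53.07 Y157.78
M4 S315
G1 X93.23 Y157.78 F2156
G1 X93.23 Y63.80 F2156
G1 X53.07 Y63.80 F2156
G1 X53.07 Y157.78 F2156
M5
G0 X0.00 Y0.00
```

Machine Y-up, SVG Y-down with viewBox height 219.48, so y_svg = 219.48 − y_machine; X carries over. Every run uses S315, so all elements get stroke `#0000ff` (engrave).

Run 1: The run returns to its start, so emit a `<polygon>` with points (Y-flipped): 25.83,89.03 21.04,80.91 25.68,72.70 35.11,72.61 39.90,80.73 35.26,88.94.

Run 2: The run is open, so emit a `<polyline>` with points (Y-flipped): 54.98,17.85 47.85,35.59 46.89,72.76 49.31,118.52 52.29,162.02 53.03,192.41 48.72,198.85.

Run 3: The run returns to its start, so emit a `<polygon>` with points (Y-flipped): 53.07,61.70 93.23,61.70 93.23,155.68 53.07,155.68.

<svg xmlns="http://www.w3.org/2000/svg" width="105.59mm" height="219.48mm" viewBox="0 0 105.59 219.48">
  <polygon points="25.83,89.03 21.04,80.91 25.68,72.70 35.11,72.61 39.90,80.73 35.26,88.94" fill="none" stroke="#0000ff"/>
  <polyline points="54.98,17.85 47.85,35.59 46.89,72.76 49.31,118.52 52.29,162.02 53.03,192.41 48.72,198.85" fill="none" stroke="#0000ff"/>
  <polygon points="53.07,61.70 93.23,61.70 93.23,155.68 53.07,155.68" fill="none" stroke="#0000ff"/>
</svg>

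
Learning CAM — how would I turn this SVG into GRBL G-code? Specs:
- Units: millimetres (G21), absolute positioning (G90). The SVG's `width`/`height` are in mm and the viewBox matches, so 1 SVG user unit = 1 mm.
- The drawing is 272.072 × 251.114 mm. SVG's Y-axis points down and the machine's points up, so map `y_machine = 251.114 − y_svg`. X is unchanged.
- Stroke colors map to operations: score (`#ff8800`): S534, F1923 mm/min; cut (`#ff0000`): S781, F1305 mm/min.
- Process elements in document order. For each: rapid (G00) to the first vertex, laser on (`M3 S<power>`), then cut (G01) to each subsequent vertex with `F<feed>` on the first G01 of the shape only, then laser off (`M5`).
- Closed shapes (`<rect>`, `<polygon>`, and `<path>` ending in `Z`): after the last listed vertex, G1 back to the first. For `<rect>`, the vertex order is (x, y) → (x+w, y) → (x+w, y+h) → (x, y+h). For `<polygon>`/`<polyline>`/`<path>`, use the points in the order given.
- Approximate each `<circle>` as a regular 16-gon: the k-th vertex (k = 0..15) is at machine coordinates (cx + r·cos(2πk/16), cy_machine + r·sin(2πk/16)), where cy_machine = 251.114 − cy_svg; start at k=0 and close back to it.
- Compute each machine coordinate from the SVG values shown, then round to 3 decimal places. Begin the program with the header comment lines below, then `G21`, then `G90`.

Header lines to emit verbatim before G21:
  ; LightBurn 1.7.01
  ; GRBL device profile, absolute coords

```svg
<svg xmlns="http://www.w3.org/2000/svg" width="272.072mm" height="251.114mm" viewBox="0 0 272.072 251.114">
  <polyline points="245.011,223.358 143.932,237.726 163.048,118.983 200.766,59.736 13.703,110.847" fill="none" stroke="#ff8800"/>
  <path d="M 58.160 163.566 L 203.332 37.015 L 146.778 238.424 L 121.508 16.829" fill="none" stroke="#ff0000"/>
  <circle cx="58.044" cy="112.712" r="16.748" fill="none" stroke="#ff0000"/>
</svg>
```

; LightBurn 1.7.01
; GRBL device profile, absolute coords
G21
G90
G00 X245.011 Y27.756
M3 S534
G01 X143.932 Y13.388 F1923
G01 X163.048 Y132.131
G01 X200.766 Y191.378
G01 X13.703 Y140.267
M5
G00 X58.160 Y87.548
M3 S781
G01 X203.332 Y214.099 F1305
G01 X146.778 Y12.690
G01 X121.508 Y234.285
M5
G00 X74.792 Y138.402
M3 S781
G01 X73.517 Y144.811 F1305
G01 X69.887 Y150.245
G01 X64.453 Y153.875
G01 X58.044 Y155.150
G01 X51.635 Y153.875
G01 X46.201 Y150.245
G01 X42.571 Y144.811
G01 X41.296 Y138.402
G01 X42.571 Y131.993
G01 X46.201 Y126.559
G01 X51.635 Y122.929
G01 X58.044 Y121.654
G01 X64.453 Y122.929
G01 X69.887 Y126.559
G01 X73.517 Y131.993
G01 X74.792 Y138.402
M5

viewBox `0 0 272.072 251.114` with mm width/height → 1 unit = 1 mm. Flip: y_m = 251.114 − y_svg.

**Shape 1** — `<polyline>` open polyline, stroke `#ff8800` → score (S534, F1923). Machine vertices: (245.011,27.756) → (143.932,13.388) → (163.048,132.131) → (200.766,191.378) → (13.703,140.267). Open path.

**Shape 2** — `<path>` open polyline, stroke `#ff0000` → cut (S781, F1305). Machine vertices: (58.160,87.548) → (203.332,214.099) → (146.778,12.690) → (121.508,234.285). Open path.

**Shape 3** — `<circle>` circle, stroke `#ff0000` → cut (S781, F1305). Machine vertices: (74.792,138.402) → (73.517,144.811) → (69.887,150.245) → (64.453,153.875) → (58.044,155.150) → (51.635,153.875) → (46.201,150.245) → (42.571,144.811) → (41.296,138.402) → (42.571,131.993) → (46.201,126.559) → (51.635,122.929) → (58.044,121.654) → (64.453,122.929) → (69.887,126.559) → (73.517,131.993) → (74.792,138.402). Closed: final G1 returns to the first vertex.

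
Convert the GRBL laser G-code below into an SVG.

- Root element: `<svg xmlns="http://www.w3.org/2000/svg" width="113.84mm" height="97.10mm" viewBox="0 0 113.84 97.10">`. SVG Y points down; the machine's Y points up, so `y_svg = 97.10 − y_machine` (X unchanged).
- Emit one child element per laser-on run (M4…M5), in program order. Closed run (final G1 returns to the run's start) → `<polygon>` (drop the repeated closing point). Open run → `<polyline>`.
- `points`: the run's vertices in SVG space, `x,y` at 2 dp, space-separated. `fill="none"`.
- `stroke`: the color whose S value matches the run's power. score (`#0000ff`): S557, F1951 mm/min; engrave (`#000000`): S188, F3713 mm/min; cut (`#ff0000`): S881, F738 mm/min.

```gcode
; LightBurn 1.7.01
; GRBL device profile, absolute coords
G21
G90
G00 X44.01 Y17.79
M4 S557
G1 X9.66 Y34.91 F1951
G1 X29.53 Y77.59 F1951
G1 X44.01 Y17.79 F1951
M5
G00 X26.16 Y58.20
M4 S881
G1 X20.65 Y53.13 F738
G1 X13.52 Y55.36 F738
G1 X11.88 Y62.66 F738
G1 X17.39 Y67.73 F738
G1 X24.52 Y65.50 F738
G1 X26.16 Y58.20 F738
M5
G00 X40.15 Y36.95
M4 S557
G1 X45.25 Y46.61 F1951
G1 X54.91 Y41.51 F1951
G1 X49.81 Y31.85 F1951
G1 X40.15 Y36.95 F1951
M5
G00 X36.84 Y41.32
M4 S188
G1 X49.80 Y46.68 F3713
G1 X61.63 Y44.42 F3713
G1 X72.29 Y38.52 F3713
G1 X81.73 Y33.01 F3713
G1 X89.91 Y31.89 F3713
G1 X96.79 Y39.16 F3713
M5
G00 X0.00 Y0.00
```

y_svg = 97.10 − y_m.

[1] S557→`#0000ff` (score); closed run; points: 44.01,79.31 9.66,62.19 29.53,19.51

[2] S881→`#ff0000` (cut); closed run; points: 26.16,38.90 20.65,43.97 13.52,41.74 11.88,34.44 17.39,29.37 24.52,31.60

[3] S557→`#0000ff` (score); closed run; points: 40.15,60.15 45.25,50.49 54.91,55.59 49.81,65.25

[4] S188→`#000000` (engrave); open run; points: 36.84,55.78 49.80,50.42 61.63,52.68 72.29,58.58 81.73,64.09 89.91,65.21 96.79,57.94

<svg xmlns="http://www.w3.org/2000/svg" width="113.84mm" height="97.10mm" viewBox="0 0 113.84 97.10">
  <polygon points="44.01,79.31 9.66,62.19 29.53,19.51" fill="none" stroke="#0000ff"/>
  <polygon points="26.16,38.90 20.65,43.97 13.52,41.74 11.88,34.44 17.39,29.37 24.52,31.60" fill="none" stroke="#ff0000"/>
  <polygon points="40.15,60.15 45.25,50.49 54.91,55.59 49.81,65.25" fill="none" stroke="#0000ff"/>
  <polyline points="36.84,55.78 49.80,50.42 61.63,52.68 72.29,58.58 81.73,64.09 89.91,65.21 96.79,57.94" fill="none" stroke="#000000"/>
</svg>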